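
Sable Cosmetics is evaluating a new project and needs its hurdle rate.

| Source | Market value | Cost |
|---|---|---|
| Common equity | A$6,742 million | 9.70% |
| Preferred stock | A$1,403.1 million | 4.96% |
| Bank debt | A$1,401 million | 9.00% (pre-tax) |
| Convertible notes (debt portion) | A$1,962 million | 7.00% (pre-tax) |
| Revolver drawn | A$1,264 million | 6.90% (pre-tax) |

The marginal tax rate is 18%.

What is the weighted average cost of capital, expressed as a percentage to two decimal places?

Total capital V = 6742 + 1403.1 + 1401 + 1962 + 1264 = 12772.1.
Equity: weight = 6742/12772.1 = 0.5279; cost = 9.7%.
Preferred: weight = 1403.1/12772.1 = 0.1099; cost = 4.96%.
Bank debt: weight = 1401/12772.1 = 0.1097; after-tax cost = 9% × (1 − 18%) = 7.3800%.
Convertible notes (debt portion): weight = 1962/12772.1 = 0.1536; after-tax cost = 7% × (1 − 18%) = 5.7400%.
Revolver drawn: weight = 1264/12772.1 = 0.0990; after-tax cost = 6.9% × (1 − 18%) = 5.6580%.
WACC = 0.5279 × 9.7000% + 0.1099 × 4.9600% + 0.1097 × 7.3800% + 0.1536 × 5.7400% + 0.0990 × 5.6580% = 7.9165%.

7.92%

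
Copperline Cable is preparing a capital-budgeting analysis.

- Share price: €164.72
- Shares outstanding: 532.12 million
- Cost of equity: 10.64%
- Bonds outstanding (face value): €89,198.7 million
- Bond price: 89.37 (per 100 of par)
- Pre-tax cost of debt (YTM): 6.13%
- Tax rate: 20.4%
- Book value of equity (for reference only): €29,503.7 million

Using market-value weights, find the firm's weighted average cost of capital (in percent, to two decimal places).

Market value of equity E = 164.72 × 532.12m = 87650.8064m. Market value of debt D = 89198.7m × 89.37/100 = 79716.87819m.
Total capital V = 87650.8064 + 79716.87819 = 167367.68459.
Equity: weight = 87650.8064/167367.68459 = 0.5237; cost = 10.64%.
Bonds outstanding: weight = 79716.87819/167367.68459 = 0.4763; after-tax cost = 6.13% × (1 − 20.4%) = 4.8795%.
WACC = 0.5237 × 10.6400% + 0.4763 × 4.8795% = 7.8963%.

7.90%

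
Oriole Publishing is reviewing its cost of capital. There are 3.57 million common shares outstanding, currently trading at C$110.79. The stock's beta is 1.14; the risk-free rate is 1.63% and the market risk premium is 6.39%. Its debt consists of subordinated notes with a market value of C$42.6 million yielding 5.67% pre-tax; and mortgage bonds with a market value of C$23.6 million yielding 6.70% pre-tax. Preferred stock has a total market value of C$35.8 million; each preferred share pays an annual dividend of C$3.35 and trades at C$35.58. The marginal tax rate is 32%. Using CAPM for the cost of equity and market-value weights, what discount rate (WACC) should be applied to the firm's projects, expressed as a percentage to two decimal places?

Cost of equity via CAPM: Re = 1.63% + 1.14 × 6.39% = 8.9146%.
Cost of preferred: Rp = 3.35 / 35.58 = 9.4154%.
Market value of equity E = 110.79 × 3.57m = 395.5203m.
Total capital V = 395.5203 + 35.8 + 42.6 + 23.6 = 497.5203.
Equity: weight = 395.5203/497.5203 = 0.7950; cost = 8.9146%.
Preferred: weight = 35.8/497.5203 = 0.0720; cost = 9.4154%.
Subordinated notes: weight = 42.6/497.5203 = 0.0856; after-tax cost = 5.67% × (1 − 32%) = 3.8556%.
Mortgage bonds: weight = 23.6/497.5203 = 0.0474; after-tax cost = 6.7% × (1 − 32%) = 4.5560%.
WACC = 0.7950 × 8.9146% + 0.0720 × 9.4154% + 0.0856 × 3.8556% + 0.0474 × 4.5560% = 8.3107%.

8.31%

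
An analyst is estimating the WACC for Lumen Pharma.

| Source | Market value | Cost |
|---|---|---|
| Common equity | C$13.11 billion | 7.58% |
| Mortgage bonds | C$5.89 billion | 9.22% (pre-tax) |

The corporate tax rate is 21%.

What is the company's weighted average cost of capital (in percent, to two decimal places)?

7.49%

Total capital V = 13.11 + 5.89 = 19.
Equity: weight = 13.11/19 = 0.6900; cost = 7.58%.
Mortgage bonds: weight = 5.89/19 = 0.3100; after-tax cost = 9.22% × (1 − 21%) = 7.2838%.
WACC = 0.6900 × 7.5800% + 0.3100 × 7.2838% = 7.4882%.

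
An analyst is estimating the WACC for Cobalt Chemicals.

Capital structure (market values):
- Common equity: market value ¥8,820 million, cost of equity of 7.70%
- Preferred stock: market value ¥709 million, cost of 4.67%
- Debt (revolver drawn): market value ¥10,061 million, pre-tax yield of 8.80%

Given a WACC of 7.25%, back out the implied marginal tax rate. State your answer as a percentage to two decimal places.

20.03%

Total capital V = 8820 + 709 + 10061 = 19590.
Equity weight = 8820/19590 = 0.4502.
Preferred weight = 709/19590 = 0.0362.
Revolver drawn weight = 10061/19590 = 0.5136.
Equity contribution = 0.4502 × 7.7% = 3.4668%.
Preferred contribution = 0.0362 × 4.67% = 0.1690%.
Debt contribution must be 7.25% − 3.6358% = 3.6142%.
0.5136 × 8.8% × (1 − T) = 3.6142%  ⇒  (1 − T) = 0.7997.
T = 20.0305%.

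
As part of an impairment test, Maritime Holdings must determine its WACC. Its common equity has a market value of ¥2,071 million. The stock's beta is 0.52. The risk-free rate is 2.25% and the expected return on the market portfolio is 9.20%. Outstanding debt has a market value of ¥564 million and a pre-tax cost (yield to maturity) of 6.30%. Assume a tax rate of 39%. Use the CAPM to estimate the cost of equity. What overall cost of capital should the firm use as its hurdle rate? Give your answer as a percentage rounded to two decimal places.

Market risk premium = 9.2% − 2.25% = 6.95%.
Cost of equity via CAPM: Re = 2.25% + 0.52 × 6.95% = 5.8640%.
Total capital V = 2071 + 564 = 2635.
Equity: weight = 2071/2635 = 0.7860; cost = 5.864%.
Debt: weight = 564/2635 = 0.2140; after-tax cost = 6.3% × (1 − 39%) = 3.8430%.
WACC = 0.7860 × 5.8640% + 0.2140 × 3.8430% = 5.4314%.

5.43%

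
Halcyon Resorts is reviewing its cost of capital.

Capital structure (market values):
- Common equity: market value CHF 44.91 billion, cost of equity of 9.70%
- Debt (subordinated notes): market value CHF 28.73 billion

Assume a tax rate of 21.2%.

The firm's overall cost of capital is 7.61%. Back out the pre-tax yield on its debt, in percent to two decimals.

5.51%

Total capital V = 44.91 + 28.73 = 73.64.
Equity weight = 44.91/73.64 = 0.6099.
Subordinated notes weight = 28.73/73.64 = 0.3901.
Equity contribution = 0.6099 × 9.7% = 5.9156%.
Remaining for debt = 7.61% − 5.9156% = 1.6944%.
Rd × (1 − 21.2%) × 0.3901 = 1.6944%  ⇒  Rd = 5.5114%.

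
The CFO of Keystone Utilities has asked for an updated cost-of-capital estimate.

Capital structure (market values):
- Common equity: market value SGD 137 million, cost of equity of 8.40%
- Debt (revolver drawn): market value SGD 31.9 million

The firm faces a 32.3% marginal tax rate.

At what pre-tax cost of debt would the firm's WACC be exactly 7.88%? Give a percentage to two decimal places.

Total capital V = 137 + 31.9 = 168.9.
Equity weight = 137/168.9 = 0.8111.
Revolver drawn weight = 31.9/168.9 = 0.1889.
Equity contribution = 0.8111 × 8.4% = 6.8135%.
Remaining for debt = 7.88% − 6.8135% = 1.0665%.
Rd × (1 − 32.3%) × 0.1889 = 1.0665%  ⇒  Rd = 8.3409%.

8.34%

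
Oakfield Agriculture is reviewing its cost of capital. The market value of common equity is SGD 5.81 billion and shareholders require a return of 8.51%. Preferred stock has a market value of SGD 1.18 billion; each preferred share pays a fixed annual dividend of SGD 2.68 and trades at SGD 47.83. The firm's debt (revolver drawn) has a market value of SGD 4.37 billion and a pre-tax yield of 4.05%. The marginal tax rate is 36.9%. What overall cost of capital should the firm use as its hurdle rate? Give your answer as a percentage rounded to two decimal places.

5.92%

Cost of preferred: Rp = 2.68 / 47.83 = 5.6032%.
Total capital V = 5.81 + 1.18 + 4.37 = 11.36.
Equity: weight = 5.81/11.36 = 0.5114; cost = 8.51%.
Preferred: weight = 1.18/11.36 = 0.1039; cost = 5.6032%.
Revolver drawn: weight = 4.37/11.36 = 0.3847; after-tax cost = 4.05% × (1 − 36.9%) = 2.5555%.
WACC = 0.5114 × 8.5100% + 0.1039 × 5.6032% + 0.3847 × 2.5555% = 5.9175%.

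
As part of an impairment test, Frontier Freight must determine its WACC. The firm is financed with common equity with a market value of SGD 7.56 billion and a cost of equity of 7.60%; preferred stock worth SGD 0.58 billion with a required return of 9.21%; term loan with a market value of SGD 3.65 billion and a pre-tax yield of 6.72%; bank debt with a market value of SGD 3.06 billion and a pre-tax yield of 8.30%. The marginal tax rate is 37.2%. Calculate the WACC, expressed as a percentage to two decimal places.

Total capital V = 7.56 + 0.58 + 3.65 + 3.06 = 14.85.
Equity: weight = 7.56/14.85 = 0.5091; cost = 7.6%.
Preferred: weight = 0.58/14.85 = 0.0391; cost = 9.21%.
Term loan: weight = 3.65/14.85 = 0.2458; after-tax cost = 6.72% × (1 − 37.2%) = 4.2202%.
Bank debt: weight = 3.06/14.85 = 0.2061; after-tax cost = 8.3% × (1 − 37.2%) = 5.2124%.
WACC = 0.5091 × 7.6000% + 0.0391 × 9.2100% + 0.2458 × 4.2202% + 0.2061 × 5.2124% = 6.3402%.

6.34%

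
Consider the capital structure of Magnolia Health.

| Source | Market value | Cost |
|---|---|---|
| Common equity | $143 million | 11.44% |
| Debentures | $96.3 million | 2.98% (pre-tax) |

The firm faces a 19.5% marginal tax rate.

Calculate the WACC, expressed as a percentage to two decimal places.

7.80%

Total capital V = 143 + 96.3 = 239.3.
Equity: weight = 143/239.3 = 0.5976; cost = 11.44%.
Debentures: weight = 96.3/239.3 = 0.4024; after-tax cost = 2.98% × (1 − 19.5%) = 2.3989%.
WACC = 0.5976 × 11.4400% + 0.4024 × 2.3989% = 7.8016%.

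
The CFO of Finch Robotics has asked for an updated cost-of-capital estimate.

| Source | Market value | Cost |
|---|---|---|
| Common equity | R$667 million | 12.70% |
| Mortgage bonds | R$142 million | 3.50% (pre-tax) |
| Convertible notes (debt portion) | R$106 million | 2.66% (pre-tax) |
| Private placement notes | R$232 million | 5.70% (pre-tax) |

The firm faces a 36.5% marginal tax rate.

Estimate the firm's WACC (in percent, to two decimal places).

Total capital V = 667 + 142 + 106 + 232 = 1147.
Equity: weight = 667/1147 = 0.5815; cost = 12.7%.
Mortgage bonds: weight = 142/1147 = 0.1238; after-tax cost = 3.5% × (1 − 36.5%) = 2.2225%.
Convertible notes (debt portion): weight = 106/1147 = 0.0924; after-tax cost = 2.66% × (1 − 36.5%) = 1.6891%.
Private placement notes: weight = 232/1147 = 0.2023; after-tax cost = 5.7% × (1 − 36.5%) = 3.6195%.
WACC = 0.5815 × 12.7000% + 0.1238 × 2.2225% + 0.0924 × 1.6891% + 0.2023 × 3.6195% = 8.5486%.

8.55%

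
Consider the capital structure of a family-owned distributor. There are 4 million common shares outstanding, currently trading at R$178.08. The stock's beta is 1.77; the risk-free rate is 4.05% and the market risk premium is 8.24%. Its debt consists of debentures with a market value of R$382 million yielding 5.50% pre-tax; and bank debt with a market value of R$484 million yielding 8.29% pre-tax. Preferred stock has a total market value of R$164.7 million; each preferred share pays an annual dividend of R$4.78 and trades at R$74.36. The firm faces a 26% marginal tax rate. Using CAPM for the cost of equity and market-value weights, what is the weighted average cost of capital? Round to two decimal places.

10.82%

Cost of equity via CAPM: Re = 4.05% + 1.77 × 8.24% = 18.6348%.
Cost of preferred: Rp = 4.78 / 74.36 = 6.4282%.
Market value of equity E = 178.08 × 4m = 712.32m.
Total capital V = 712.32 + 164.7 + 382 + 484 = 1743.02.
Equity: weight = 712.32/1743.02 = 0.4087; cost = 18.6348%.
Preferred: weight = 164.7/1743.02 = 0.0945; cost = 6.4282%.
Debentures: weight = 382/1743.02 = 0.2192; after-tax cost = 5.5% × (1 − 26%) = 4.0700%.
Bank debt: weight = 484/1743.02 = 0.2777; after-tax cost = 8.29% × (1 − 26%) = 6.1346%.
WACC = 0.4087 × 18.6348% + 0.0945 × 6.4282% + 0.2192 × 4.0700% + 0.2777 × 6.1346% = 10.8183%.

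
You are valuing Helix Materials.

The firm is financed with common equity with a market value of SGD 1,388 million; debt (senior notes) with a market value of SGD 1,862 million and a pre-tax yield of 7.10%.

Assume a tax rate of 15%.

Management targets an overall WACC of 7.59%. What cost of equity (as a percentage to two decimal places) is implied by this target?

Total capital V = 1388 + 1862 = 3250.
Equity weight = 1388/3250 = 0.4271.
Senior notes weight = 1862/3250 = 0.5729.
Debt contribution = 0.5729 × 7.1% × (1 − 15%) = 3.4576%.
Required equity contribution = 7.59% − 3.4576% = 4.1324%.
Re = 4.1324% / 0.4271 = 9.6760%.

9.68%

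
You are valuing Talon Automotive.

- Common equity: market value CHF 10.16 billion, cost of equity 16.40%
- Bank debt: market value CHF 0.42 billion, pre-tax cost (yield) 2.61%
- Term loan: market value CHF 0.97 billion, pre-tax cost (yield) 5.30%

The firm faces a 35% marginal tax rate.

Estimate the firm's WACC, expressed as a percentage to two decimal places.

Total capital V = 10.16 + 0.42 + 0.97 = 11.55.
Equity: weight = 10.16/11.55 = 0.8797; cost = 16.4%.
Bank debt: weight = 0.42/11.55 = 0.0364; after-tax cost = 2.61% × (1 − 35%) = 1.6965%.
Term loan: weight = 0.97/11.55 = 0.0840; after-tax cost = 5.3% × (1 − 35%) = 3.4450%.
WACC = 0.8797 × 16.4000% + 0.0364 × 1.6965% + 0.0840 × 3.4450% = 14.7773%.

14.78%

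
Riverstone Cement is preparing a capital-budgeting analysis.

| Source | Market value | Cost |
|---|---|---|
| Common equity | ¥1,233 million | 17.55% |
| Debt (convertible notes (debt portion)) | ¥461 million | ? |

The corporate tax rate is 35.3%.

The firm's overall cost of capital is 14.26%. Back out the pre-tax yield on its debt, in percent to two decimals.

Total capital V = 1233 + 461 = 1694.
Equity weight = 1233/1694 = 0.7279.
Convertible notes (debt portion) weight = 461/1694 = 0.2721.
Equity contribution = 0.7279 × 17.55% = 12.7740%.
Remaining for debt = 14.26% − 12.7740% = 1.4860%.
Rd × (1 − 35.3%) × 0.2721 = 1.4860%  ⇒  Rd = 8.4397%.

8.44%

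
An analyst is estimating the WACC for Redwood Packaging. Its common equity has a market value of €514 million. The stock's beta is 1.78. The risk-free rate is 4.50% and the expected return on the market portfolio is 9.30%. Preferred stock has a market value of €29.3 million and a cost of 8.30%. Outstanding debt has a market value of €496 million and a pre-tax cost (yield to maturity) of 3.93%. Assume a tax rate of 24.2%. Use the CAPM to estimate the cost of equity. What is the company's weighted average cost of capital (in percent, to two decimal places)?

8.11%

Market risk premium = 9.3% − 4.5% = 4.8%.
Cost of equity via CAPM: Re = 4.5% + 1.78 × 4.8% = 13.0440%.
Total capital V = 514 + 29.3 + 496 = 1039.3.
Equity: weight = 514/1039.3 = 0.4946; cost = 13.044%.
Preferred: weight = 29.3/1039.3 = 0.0282; cost = 8.3%.
Debt: weight = 496/1039.3 = 0.4772; after-tax cost = 3.93% × (1 − 24.2%) = 2.9789%.
WACC = 0.4946 × 13.0440% + 0.0282 × 8.3000% + 0.4772 × 2.9789% = 8.1068%.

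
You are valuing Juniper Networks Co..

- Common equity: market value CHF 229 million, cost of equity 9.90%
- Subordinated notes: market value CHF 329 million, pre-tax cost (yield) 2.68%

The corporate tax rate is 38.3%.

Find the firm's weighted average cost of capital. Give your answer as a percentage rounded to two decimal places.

5.04%

Total capital V = 229 + 329 = 558.
Equity: weight = 229/558 = 0.4104; cost = 9.9%.
Subordinated notes: weight = 329/558 = 0.5896; after-tax cost = 2.68% × (1 − 38.3%) = 1.6536%.
WACC = 0.4104 × 9.9000% + 0.5896 × 1.6536% = 5.0379%.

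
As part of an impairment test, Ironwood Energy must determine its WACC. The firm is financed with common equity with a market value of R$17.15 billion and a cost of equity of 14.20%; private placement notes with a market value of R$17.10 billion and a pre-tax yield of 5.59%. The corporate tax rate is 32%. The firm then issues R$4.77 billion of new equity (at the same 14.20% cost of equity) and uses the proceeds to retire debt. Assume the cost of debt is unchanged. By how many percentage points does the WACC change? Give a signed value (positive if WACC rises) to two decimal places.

Current WACC:
Total capital V = 17.15 + 17.1 = 34.25.
Equity: weight = 17.15/34.25 = 0.5007; cost = 14.2%.
Private placement notes: weight = 17.1/34.25 = 0.4993; after-tax cost = 5.59% × (1 − 32%) = 3.8012%.
WACC = 0.5007 × 14.2000% + 0.4993 × 3.8012% = 9.0082%.
After the change:
Total capital V = 21.92 + 12.33 = 34.25.
Equity: weight = 21.92/34.25 = 0.6400; cost = 14.2%.
Private placement notes: weight = 12.33/34.25 = 0.3600; after-tax cost = 5.59% × (1 − 32%) = 3.8012%.
WACC = 0.6400 × 14.2000% + 0.3600 × 3.8012% = 10.4564%.
Change in WACC = 10.4564% − 9.0082% = 1.4482 pp.

+1.45 pp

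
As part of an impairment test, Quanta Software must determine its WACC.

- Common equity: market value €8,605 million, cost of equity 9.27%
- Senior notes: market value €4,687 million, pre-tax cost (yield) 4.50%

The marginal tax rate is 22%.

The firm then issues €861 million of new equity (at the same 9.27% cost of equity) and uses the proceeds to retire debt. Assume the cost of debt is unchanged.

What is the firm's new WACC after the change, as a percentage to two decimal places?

7.61%

After the change:
Total capital V = 9466 + 3826 = 13292.
Equity: weight = 9466/13292 = 0.7122; cost = 9.27%.
Senior notes: weight = 3826/13292 = 0.2878; after-tax cost = 4.5% × (1 − 22%) = 3.5100%.
WACC = 0.7122 × 9.2700% + 0.2878 × 3.5100% = 7.6120%.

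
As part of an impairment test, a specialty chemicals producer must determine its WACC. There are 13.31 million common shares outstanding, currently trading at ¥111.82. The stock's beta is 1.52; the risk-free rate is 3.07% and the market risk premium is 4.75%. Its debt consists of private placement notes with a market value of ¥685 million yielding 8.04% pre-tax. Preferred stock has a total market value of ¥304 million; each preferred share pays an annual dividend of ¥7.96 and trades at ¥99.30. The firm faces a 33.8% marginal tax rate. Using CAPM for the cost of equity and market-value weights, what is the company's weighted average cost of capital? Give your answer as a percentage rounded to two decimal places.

Cost of equity via CAPM: Re = 3.07% + 1.52 × 4.75% = 10.2900%.
Cost of preferred: Rp = 7.96 / 99.3 = 8.0161%.
Market value of equity E = 111.82 × 13.31m = 1488.3242m.
Total capital V = 1488.3242 + 304 + 685 = 2477.3242.
Equity: weight = 1488.3242/2477.3242 = 0.6008; cost = 10.29%.
Preferred: weight = 304/2477.3242 = 0.1227; cost = 8.0161%.
Private placement notes: weight = 685/2477.3242 = 0.2765; after-tax cost = 8.04% × (1 − 33.8%) = 5.3225%.
WACC = 0.6008 × 10.2900% + 0.1227 × 8.0161% + 0.2765 × 5.3225% = 8.6374%.

8.64%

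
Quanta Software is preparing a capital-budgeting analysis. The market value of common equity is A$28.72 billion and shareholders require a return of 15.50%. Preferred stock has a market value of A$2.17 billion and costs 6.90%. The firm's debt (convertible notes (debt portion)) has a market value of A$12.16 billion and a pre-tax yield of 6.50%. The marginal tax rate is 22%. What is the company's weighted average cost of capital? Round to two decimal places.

12.12%

Total capital V = 28.72 + 2.17 + 12.16 = 43.05.
Equity: weight = 28.72/43.05 = 0.6671; cost = 15.5%.
Preferred: weight = 2.17/43.05 = 0.0504; cost = 6.9%.
Convertible notes (debt portion): weight = 12.16/43.05 = 0.2825; after-tax cost = 6.5% × (1 − 22%) = 5.0700%.
WACC = 0.6671 × 15.5000% + 0.0504 × 6.9000% + 0.2825 × 5.0700% = 12.1204%.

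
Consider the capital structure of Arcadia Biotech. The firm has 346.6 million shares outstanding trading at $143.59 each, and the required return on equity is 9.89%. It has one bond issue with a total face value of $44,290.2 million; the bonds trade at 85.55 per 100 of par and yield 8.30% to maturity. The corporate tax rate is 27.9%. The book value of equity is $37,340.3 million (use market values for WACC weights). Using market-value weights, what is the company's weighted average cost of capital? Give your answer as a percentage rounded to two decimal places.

Market value of equity E = 143.59 × 346.6m = 49768.294m. Market value of debt D = 44290.2m × 85.55/100 = 37890.2661m.
Total capital V = 49768.294 + 37890.2661 = 87658.5601.
Equity: weight = 49768.294/87658.5601 = 0.5678; cost = 9.89%.
Bonds outstanding: weight = 37890.2661/87658.5601 = 0.4322; after-tax cost = 8.3% × (1 − 27.9%) = 5.9843%.
WACC = 0.5678 × 9.8900% + 0.4322 × 5.9843% = 8.2018%.

8.20%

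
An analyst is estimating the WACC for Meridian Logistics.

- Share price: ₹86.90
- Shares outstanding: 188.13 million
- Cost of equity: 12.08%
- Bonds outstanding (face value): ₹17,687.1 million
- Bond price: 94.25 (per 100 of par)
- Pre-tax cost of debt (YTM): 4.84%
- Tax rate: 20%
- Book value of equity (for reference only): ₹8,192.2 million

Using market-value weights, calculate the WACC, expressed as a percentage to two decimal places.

7.94%

Market value of equity E = 86.9 × 188.13m = 16348.497m. Market value of debt D = 17687.1m × 94.25/100 = 16670.09175m.
Total capital V = 16348.497 + 16670.09175 = 33018.58875.
Equity: weight = 16348.497/33018.58875 = 0.4951; cost = 12.08%.
Bonds outstanding: weight = 16670.09175/33018.58875 = 0.5049; after-tax cost = 4.84% × (1 − 20%) = 3.8720%.
WACC = 0.4951 × 12.0800% + 0.5049 × 3.8720% = 7.9360%.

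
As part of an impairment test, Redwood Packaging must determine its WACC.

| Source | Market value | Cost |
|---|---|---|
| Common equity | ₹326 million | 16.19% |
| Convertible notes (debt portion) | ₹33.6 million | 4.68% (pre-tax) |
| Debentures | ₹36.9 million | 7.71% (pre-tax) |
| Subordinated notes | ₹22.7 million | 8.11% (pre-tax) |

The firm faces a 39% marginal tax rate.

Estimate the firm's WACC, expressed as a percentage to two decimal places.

Total capital V = 326 + 33.6 + 36.9 + 22.7 = 419.2.
Equity: weight = 326/419.2 = 0.7777; cost = 16.19%.
Convertible notes (debt portion): weight = 33.6/419.2 = 0.0802; after-tax cost = 4.68% × (1 − 39%) = 2.8548%.
Debentures: weight = 36.9/419.2 = 0.0880; after-tax cost = 7.71% × (1 − 39%) = 4.7031%.
Subordinated notes: weight = 22.7/419.2 = 0.0542; after-tax cost = 8.11% × (1 − 39%) = 4.9471%.
WACC = 0.7777 × 16.1900% + 0.0802 × 2.8548% + 0.0880 × 4.7031% + 0.0542 × 4.9471% = 13.5012%.

13.50%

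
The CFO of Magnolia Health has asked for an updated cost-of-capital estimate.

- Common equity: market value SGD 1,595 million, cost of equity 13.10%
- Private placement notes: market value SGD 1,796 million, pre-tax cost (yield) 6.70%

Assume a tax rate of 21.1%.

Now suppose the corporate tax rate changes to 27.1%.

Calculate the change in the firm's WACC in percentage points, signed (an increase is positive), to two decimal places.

-0.21 pp

Current WACC:
Total capital V = 1595 + 1796 = 3391.
Equity: weight = 1595/3391 = 0.4704; cost = 13.1%.
Private placement notes: weight = 1796/3391 = 0.5296; after-tax cost = 6.7% × (1 − 21.1%) = 5.2863%.
WACC = 0.4704 × 13.1000% + 0.5296 × 5.2863% = 8.9616%.
After the change:
Total capital V = 1595 + 1796 = 3391.
Equity: weight = 1595/3391 = 0.4704; cost = 13.1%.
Private placement notes: weight = 1796/3391 = 0.5296; after-tax cost = 6.7% × (1 − 27.1%) = 4.8843%.
WACC = 0.4704 × 13.1000% + 0.5296 × 4.8843% = 8.7487%.
Change in WACC = 8.7487% − 8.9616% = -0.2129 pp.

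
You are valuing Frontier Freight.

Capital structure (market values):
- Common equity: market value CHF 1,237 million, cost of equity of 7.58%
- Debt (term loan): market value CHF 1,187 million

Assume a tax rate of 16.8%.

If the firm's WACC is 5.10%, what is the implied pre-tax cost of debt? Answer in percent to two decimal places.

3.02%

Total capital V = 1237 + 1187 = 2424.
Equity weight = 1237/2424 = 0.5103.
Term loan weight = 1187/2424 = 0.4897.
Equity contribution = 0.5103 × 7.58% = 3.8682%.
Remaining for debt = 5.1% − 3.8682% = 1.2318%.
Rd × (1 − 16.8%) × 0.4897 = 1.2318%  ⇒  Rd = 3.0235%.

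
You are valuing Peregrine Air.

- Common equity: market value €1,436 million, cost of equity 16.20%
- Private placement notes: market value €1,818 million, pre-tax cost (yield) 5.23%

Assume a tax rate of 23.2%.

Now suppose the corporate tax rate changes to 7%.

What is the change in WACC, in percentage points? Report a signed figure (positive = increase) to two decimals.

+0.47 pp

Current WACC:
Total capital V = 1436 + 1818 = 3254.
Equity: weight = 1436/3254 = 0.4413; cost = 16.2%.
Private placement notes: weight = 1818/3254 = 0.5587; after-tax cost = 5.23% × (1 − 23.2%) = 4.0166%.
WACC = 0.4413 × 16.2000% + 0.5587 × 4.0166% = 9.3932%.
After the change:
Total capital V = 1436 + 1818 = 3254.
Equity: weight = 1436/3254 = 0.4413; cost = 16.2%.
Private placement notes: weight = 1818/3254 = 0.5587; after-tax cost = 5.23% × (1 − 7%) = 4.8639%.
WACC = 0.4413 × 16.2000% + 0.5587 × 4.8639% = 9.8666%.
Change in WACC = 9.8666% − 9.3932% = 0.4734 pp.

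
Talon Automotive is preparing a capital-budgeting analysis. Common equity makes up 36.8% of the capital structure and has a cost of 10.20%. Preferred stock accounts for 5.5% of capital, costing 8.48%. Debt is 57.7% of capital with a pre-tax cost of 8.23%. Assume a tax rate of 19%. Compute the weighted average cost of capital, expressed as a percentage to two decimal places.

8.07%

After-tax cost of debt = 8.23% × (1 − 19%) = 6.6663%.
WACC = 0.368 × 10.2000% + 0.055 × 8.4800% + 0.577 × 6.6663% = 8.0665%.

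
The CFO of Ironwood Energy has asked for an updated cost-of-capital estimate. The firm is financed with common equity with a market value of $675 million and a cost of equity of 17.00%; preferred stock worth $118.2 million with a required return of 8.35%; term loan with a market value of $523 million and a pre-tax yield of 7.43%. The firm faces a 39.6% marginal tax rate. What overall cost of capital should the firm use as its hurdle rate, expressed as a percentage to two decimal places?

Total capital V = 675 + 118.2 + 523 = 1316.2.
Equity: weight = 675/1316.2 = 0.5128; cost = 17%.
Preferred: weight = 118.2/1316.2 = 0.0898; cost = 8.35%.
Term loan: weight = 523/1316.2 = 0.3974; after-tax cost = 7.43% × (1 − 39.6%) = 4.4877%.
WACC = 0.5128 × 17.0000% + 0.0898 × 8.3500% + 0.3974 × 4.4877% = 11.2514%.

11.25%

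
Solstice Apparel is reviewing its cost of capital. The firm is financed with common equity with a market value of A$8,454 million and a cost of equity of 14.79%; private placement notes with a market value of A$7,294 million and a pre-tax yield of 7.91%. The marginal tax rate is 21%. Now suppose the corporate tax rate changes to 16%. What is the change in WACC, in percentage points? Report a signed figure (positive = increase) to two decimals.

+0.18 pp

Current WACC:
Total capital V = 8454 + 7294 = 15748.
Equity: weight = 8454/15748 = 0.5368; cost = 14.79%.
Private placement notes: weight = 7294/15748 = 0.4632; after-tax cost = 7.91% × (1 − 21%) = 6.2489%.
WACC = 0.5368 × 14.7900% + 0.4632 × 6.2489% = 10.8340%.
After the change:
Total capital V = 8454 + 7294 = 15748.
Equity: weight = 8454/15748 = 0.5368; cost = 14.79%.
Private placement notes: weight = 7294/15748 = 0.4632; after-tax cost = 7.91% × (1 − 16%) = 6.6444%.
WACC = 0.5368 × 14.7900% + 0.4632 × 6.6444% = 11.0172%.
Change in WACC = 11.0172% − 10.8340% = 0.1832 pp.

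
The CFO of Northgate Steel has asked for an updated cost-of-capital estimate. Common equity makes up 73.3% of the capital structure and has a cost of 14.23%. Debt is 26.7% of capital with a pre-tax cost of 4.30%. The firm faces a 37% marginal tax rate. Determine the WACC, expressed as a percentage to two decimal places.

11.15%

After-tax cost of debt = 4.3% × (1 − 37%) = 2.7090%.
WACC = 0.733 × 14.2300% + 0.267 × 2.7090% = 11.1539%.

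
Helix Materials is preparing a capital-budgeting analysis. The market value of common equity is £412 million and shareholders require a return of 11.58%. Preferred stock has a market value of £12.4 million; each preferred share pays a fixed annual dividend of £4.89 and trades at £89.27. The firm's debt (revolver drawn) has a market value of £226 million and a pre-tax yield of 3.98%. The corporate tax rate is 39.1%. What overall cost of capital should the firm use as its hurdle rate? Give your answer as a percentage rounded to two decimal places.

Cost of preferred: Rp = 4.89 / 89.27 = 5.4778%.
Total capital V = 412 + 12.4 + 226 = 650.4.
Equity: weight = 412/650.4 = 0.6335; cost = 11.58%.
Preferred: weight = 12.4/650.4 = 0.0191; cost = 5.4778%.
Revolver drawn: weight = 226/650.4 = 0.3475; after-tax cost = 3.98% × (1 − 39.1%) = 2.4238%.
WACC = 0.6335 × 11.5800% + 0.0191 × 5.4778% + 0.3475 × 2.4238% = 8.2821%.

8.28%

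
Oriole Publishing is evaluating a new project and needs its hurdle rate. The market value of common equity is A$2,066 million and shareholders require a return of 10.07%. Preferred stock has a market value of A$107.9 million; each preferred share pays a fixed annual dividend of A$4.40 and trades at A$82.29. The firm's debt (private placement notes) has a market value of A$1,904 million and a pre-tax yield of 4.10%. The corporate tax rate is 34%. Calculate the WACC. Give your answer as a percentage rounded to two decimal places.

6.51%

Cost of preferred: Rp = 4.4 / 82.29 = 5.3469%.
Total capital V = 2066 + 107.9 + 1904 = 4077.9.
Equity: weight = 2066/4077.9 = 0.5066; cost = 10.07%.
Preferred: weight = 107.9/4077.9 = 0.0265; cost = 5.3469%.
Private placement notes: weight = 1904/4077.9 = 0.4669; after-tax cost = 4.1% × (1 − 34%) = 2.7060%.
WACC = 0.5066 × 10.0700% + 0.0265 × 5.3469% + 0.4669 × 2.7060% = 6.5067%.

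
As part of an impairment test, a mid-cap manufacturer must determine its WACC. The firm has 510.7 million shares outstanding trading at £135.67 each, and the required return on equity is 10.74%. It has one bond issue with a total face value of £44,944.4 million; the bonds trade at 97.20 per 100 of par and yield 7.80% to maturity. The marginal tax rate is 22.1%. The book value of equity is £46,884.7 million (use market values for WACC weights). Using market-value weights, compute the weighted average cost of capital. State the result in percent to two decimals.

Market value of equity E = 135.67 × 510.7m = 69286.669m. Market value of debt D = 44944.4m × 97.2/100 = 43685.9568m.
Total capital V = 69286.669 + 43685.9568 = 112972.6258.
Equity: weight = 69286.669/112972.6258 = 0.6133; cost = 10.74%.
Bonds outstanding: weight = 43685.9568/112972.6258 = 0.3867; after-tax cost = 7.8% × (1 − 22.1%) = 6.0762%.
WACC = 0.6133 × 10.7400% + 0.3867 × 6.0762% = 8.9365%.

8.94%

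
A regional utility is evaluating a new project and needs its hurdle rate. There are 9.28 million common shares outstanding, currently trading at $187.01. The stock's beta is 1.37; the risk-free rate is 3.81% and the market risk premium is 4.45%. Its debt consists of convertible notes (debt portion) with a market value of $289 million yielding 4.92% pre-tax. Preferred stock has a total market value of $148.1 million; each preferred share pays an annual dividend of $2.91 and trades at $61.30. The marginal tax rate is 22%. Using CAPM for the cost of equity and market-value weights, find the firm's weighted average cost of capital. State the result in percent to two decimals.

Cost of equity via CAPM: Re = 3.81% + 1.37 × 4.45% = 9.9065%.
Cost of preferred: Rp = 2.91 / 61.3 = 4.7471%.
Market value of equity E = 187.01 × 9.28m = 1735.4528m.
Total capital V = 1735.4528 + 148.1 + 289 = 2172.5528.
Equity: weight = 1735.4528/2172.5528 = 0.7988; cost = 9.9065%.
Preferred: weight = 148.1/2172.5528 = 0.0682; cost = 4.7471%.
Convertible notes (debt portion): weight = 289/2172.5528 = 0.1330; after-tax cost = 4.92% × (1 − 22%) = 3.8376%.
WACC = 0.7988 × 9.9065% + 0.0682 × 4.7471% + 0.1330 × 3.8376% = 8.7475%.

8.75%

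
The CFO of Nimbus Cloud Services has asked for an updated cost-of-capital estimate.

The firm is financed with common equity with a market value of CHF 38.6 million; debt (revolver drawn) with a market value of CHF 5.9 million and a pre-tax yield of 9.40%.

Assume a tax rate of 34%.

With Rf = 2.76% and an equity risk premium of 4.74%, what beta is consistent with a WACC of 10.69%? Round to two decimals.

Total capital V = 38.6 + 5.9 = 44.5.
Equity weight = 38.6/44.5 = 0.8674.
Revolver drawn weight = 5.9/44.5 = 0.1326.
Debt contribution = 0.1326 × 9.4% × (1 − 34%) = 0.8226%.
Required equity contribution = 10.69% − 0.8226% = 9.8674%  ⇒  Re = 11.3757%.
CAPM: 11.3757% = 2.76% + β × 4.74%  ⇒  β = 1.8177.

1.82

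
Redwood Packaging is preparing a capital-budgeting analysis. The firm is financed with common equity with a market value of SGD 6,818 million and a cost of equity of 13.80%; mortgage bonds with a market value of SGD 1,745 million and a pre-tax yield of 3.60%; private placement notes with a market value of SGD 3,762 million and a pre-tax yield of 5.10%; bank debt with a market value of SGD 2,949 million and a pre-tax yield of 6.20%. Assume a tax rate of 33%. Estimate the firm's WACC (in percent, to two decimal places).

Total capital V = 6818 + 1745 + 3762 + 2949 = 15274.
Equity: weight = 6818/15274 = 0.4464; cost = 13.8%.
Mortgage bonds: weight = 1745/15274 = 0.1142; after-tax cost = 3.6% × (1 − 33%) = 2.4120%.
Private placement notes: weight = 3762/15274 = 0.2463; after-tax cost = 5.1% × (1 − 33%) = 3.4170%.
Bank debt: weight = 2949/15274 = 0.1931; after-tax cost = 6.2% × (1 − 33%) = 4.1540%.
WACC = 0.4464 × 13.8000% + 0.1142 × 2.4120% + 0.2463 × 3.4170% + 0.1931 × 4.1540% = 8.0792%.

8.08%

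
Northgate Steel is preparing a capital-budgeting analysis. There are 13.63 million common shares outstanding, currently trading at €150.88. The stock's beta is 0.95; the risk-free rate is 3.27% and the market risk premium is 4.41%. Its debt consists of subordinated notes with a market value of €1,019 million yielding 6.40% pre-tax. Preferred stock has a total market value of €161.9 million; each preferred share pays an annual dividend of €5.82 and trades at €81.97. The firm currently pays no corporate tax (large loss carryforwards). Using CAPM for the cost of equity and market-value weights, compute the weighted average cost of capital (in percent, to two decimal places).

7.11%

Cost of equity via CAPM: Re = 3.27% + 0.95 × 4.41% = 7.4595%.
Cost of preferred: Rp = 5.82 / 81.97 = 7.1002%.
Market value of equity E = 150.88 × 13.63m = 2056.4944m.
Total capital V = 2056.4944 + 161.9 + 1019 = 3237.3944.
Equity: weight = 2056.4944/3237.3944 = 0.6352; cost = 7.4595%.
Preferred: weight = 161.9/3237.3944 = 0.0500; cost = 7.1002%.
Subordinated notes: weight = 1019/3237.3944 = 0.3148; after-tax cost = 6.4% × (1 − 0%) = 6.4000%.
WACC = 0.6352 × 7.4595% + 0.0500 × 7.1002% + 0.3148 × 6.4000% = 7.1080%.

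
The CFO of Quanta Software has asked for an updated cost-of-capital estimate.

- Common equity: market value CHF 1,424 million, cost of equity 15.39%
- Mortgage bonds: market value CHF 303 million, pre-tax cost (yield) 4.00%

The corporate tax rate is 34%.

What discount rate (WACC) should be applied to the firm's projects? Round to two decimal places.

13.15%

Total capital V = 1424 + 303 = 1727.
Equity: weight = 1424/1727 = 0.8246; cost = 15.39%.
Mortgage bonds: weight = 303/1727 = 0.1754; after-tax cost = 4% × (1 − 34%) = 2.6400%.
WACC = 0.8246 × 15.3900% + 0.1754 × 2.6400% = 13.1530%.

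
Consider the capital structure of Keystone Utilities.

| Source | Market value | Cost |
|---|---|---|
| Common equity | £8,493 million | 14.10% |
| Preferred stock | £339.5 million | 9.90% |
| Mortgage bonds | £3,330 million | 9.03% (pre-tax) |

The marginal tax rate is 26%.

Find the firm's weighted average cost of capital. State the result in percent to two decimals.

Total capital V = 8493 + 339.5 + 3330 = 12162.5.
Equity: weight = 8493/12162.5 = 0.6983; cost = 14.1%.
Preferred: weight = 339.5/12162.5 = 0.0279; cost = 9.9%.
Mortgage bonds: weight = 3330/12162.5 = 0.2738; after-tax cost = 9.03% × (1 − 26%) = 6.6822%.
WACC = 0.6983 × 14.1000% + 0.0279 × 9.9000% + 0.2738 × 6.6822% = 11.9518%.

11.95%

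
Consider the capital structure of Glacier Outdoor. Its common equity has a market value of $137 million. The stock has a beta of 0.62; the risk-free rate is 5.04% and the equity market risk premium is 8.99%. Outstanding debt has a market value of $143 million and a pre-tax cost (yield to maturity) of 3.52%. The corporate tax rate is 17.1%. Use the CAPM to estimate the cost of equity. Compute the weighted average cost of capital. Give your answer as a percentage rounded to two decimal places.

Cost of equity via CAPM: Re = 5.04% + 0.62 × 8.99% = 10.6138%.
Total capital V = 137 + 143 = 280.
Equity: weight = 137/280 = 0.4893; cost = 10.6138%.
Debt: weight = 143/280 = 0.5107; after-tax cost = 3.52% × (1 − 17.1%) = 2.9181%.
WACC = 0.4893 × 10.6138% + 0.5107 × 2.9181% = 6.6835%.

6.68%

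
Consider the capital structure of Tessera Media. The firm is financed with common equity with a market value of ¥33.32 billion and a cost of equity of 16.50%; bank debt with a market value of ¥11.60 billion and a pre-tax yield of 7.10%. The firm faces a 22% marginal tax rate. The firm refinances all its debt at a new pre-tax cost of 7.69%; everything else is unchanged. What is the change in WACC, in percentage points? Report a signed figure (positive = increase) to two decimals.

+0.12 pp

Current WACC:
Total capital V = 33.32 + 11.6 = 44.92.
Equity: weight = 33.32/44.92 = 0.7418; cost = 16.5%.
Bank debt: weight = 11.6/44.92 = 0.2582; after-tax cost = 7.1% × (1 − 22%) = 5.5380%.
WACC = 0.7418 × 16.5000% + 0.2582 × 5.5380% = 13.6692%.
After the change:
Total capital V = 33.32 + 11.6 = 44.92.
Equity: weight = 33.32/44.92 = 0.7418; cost = 16.5%.
Bank debt: weight = 11.6/44.92 = 0.2582; after-tax cost = 7.69% × (1 − 22%) = 5.9982%.
WACC = 0.7418 × 16.5000% + 0.2582 × 5.9982% = 13.7880%.
Change in WACC = 13.7880% − 13.6692% = 0.1188 pp.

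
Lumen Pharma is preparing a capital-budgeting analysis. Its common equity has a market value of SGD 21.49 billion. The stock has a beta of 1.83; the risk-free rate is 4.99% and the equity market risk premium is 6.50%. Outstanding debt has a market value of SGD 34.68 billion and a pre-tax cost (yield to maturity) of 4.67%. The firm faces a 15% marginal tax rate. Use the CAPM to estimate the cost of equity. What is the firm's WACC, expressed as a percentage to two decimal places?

Cost of equity via CAPM: Re = 4.99% + 1.83 × 6.5% = 16.8850%.
Total capital V = 21.49 + 34.68 = 56.17.
Equity: weight = 21.49/56.17 = 0.3826; cost = 16.885%.
Debt: weight = 34.68/56.17 = 0.6174; after-tax cost = 4.67% × (1 − 15%) = 3.9695%.
WACC = 0.3826 × 16.8850% + 0.6174 × 3.9695% = 8.9108%.

8.91%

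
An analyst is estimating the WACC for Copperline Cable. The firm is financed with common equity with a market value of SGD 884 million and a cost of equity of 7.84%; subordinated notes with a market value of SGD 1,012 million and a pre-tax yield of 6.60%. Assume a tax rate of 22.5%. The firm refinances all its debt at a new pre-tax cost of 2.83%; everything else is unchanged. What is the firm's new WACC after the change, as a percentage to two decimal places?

4.83%

After the change:
Total capital V = 884 + 1012 = 1896.
Equity: weight = 884/1896 = 0.4662; cost = 7.84%.
Subordinated notes: weight = 1012/1896 = 0.5338; after-tax cost = 2.83% × (1 − 22.5%) = 2.1932%.
WACC = 0.4662 × 7.8400% + 0.5338 × 2.1932% = 4.8260%.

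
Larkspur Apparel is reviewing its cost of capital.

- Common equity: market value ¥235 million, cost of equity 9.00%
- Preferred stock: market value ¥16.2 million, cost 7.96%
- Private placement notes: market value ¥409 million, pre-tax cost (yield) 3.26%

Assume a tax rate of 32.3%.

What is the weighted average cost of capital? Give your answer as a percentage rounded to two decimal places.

Total capital V = 235 + 16.2 + 409 = 660.2.
Equity: weight = 235/660.2 = 0.3560; cost = 9%.
Preferred: weight = 16.2/660.2 = 0.0245; cost = 7.96%.
Private placement notes: weight = 409/660.2 = 0.6195; after-tax cost = 3.26% × (1 − 32.3%) = 2.2070%.
WACC = 0.3560 × 9.0000% + 0.0245 × 7.9600% + 0.6195 × 2.2070% = 4.7662%.

4.77%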